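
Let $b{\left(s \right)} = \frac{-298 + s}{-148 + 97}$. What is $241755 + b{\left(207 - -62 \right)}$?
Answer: $\frac{12329534}{51} \approx 2.4176 \cdot 10^{5}$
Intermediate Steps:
$b{\left(s \right)} = \frac{298}{51} - \frac{s}{51}$ ($b{\left(s \right)} = \frac{-298 + s}{-51} = \left(-298 + s\right) \left(- \frac{1}{51}\right) = \frac{298}{51} - \frac{s}{51}$)
$241755 + b{\left(207 - -62 \right)} = 241755 + \left(\frac{298}{51} - \frac{207 - -62}{51}\right) = 241755 + \left(\frac{298}{51} - \frac{207 + 62}{51}\right) = 241755 + \left(\frac{298}{51} - \frac{269}{51}\right) = 241755 + \frac{29}{51} = \frac{12329534}{51}$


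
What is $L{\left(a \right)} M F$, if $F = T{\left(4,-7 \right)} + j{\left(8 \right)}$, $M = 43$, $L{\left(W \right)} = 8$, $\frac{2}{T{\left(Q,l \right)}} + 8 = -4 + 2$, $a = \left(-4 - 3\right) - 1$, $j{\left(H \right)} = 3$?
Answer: $\frac{4816}{5} \approx 963.2$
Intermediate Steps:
$a = -8$ ($a = -7 - 1 = -8$)
$T{\left(Q,l \right)} = - \frac{1}{5}$ ($T{\left(Q,l \right)} = \frac{2}{-8 + \left(-4 + 2\right)} = \frac{2}{-8 - 2} = \frac{2}{-10} = 2 \left(- \frac{1}{10}\right) = - \frac{1}{5}$)
$F = \frac{14}{5}$ ($F = - \frac{1}{5} + 3 = \frac{14}{5} \approx 2.8$)
$L{\left(a \right)} M F = 8 \cdot 43 \cdot \frac{14}{5} = 344 \cdot \frac{14}{5} = \frac{4816}{5}$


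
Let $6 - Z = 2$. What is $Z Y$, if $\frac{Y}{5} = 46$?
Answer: $920$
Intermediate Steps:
$Y = 230$ ($Y = 5 \cdot 46 = 230$)
$Z = 4$ ($Z = 6 - 2 = 4$)
$Z Y = 4 \cdot 230 = 920$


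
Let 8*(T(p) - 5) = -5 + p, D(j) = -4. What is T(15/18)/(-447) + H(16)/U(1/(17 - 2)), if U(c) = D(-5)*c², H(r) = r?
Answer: -19310615/21456 ≈ -900.01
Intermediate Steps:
U(c) = -4*c²
T(p) = 35/8 + p/8 (T(p) = 5 + (-5 + p)/8 = 5 + (-5/8 + p/8) = 35/8 + p/8)
T(15/18)/(-447) + H(16)/U(1/(17 - 2)) = (35/8 + (15/18)/8)/(-447) + 16/((-4/(17 - 2)²)) = (35/8 + (15*(1/18))/8)*(-1/447) + 16/((-4*(1/15)²)) = (35/8 + (⅛)*(⅚))*(-1/447) + 16/((-4*(1/15)²)) = (35/8 + 5/48)*(-1/447) + 16/((-4*1/225)) = (215/48)*(-1/447) + 16/(-4/225) = -215/21456 + 16*(-225/4) = -215/21456 - 900 = -19310615/21456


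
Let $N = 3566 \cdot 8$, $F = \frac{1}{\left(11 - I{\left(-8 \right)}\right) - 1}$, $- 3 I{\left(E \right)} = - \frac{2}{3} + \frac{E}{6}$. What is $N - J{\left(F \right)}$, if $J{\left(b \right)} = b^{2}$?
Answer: $\frac{22365943}{784} \approx 28528.0$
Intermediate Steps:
$I{\left(E \right)} = \frac{2}{9} - \frac{E}{18}$ ($I{\left(E \right)} = - \frac{- \frac{2}{3} + \frac{E}{6}}{3} = \frac{2}{9} - \frac{E}{18}$)
$F = \frac{3}{28}$ ($F = \frac{1}{\left(11 - \left(\frac{2}{9} - - \frac{4}{9}\right)\right) - 1} = \frac{1}{\left(11 - \left(\frac{2}{9} + \frac{4}{9}\right)\right) - 1} = \frac{1}{\left(11 - \frac{2}{3}\right) - 1} = \frac{1}{\frac{31}{3} - 1} = \frac{1}{\frac{28}{3}} = \frac{3}{28} \approx 0.10714$)
$N = 28528$
$N - J{\left(F \right)} = 28528 - \left(\frac{3}{28}\right)^{2} = 28528 - \frac{9}{784} = \frac{22365943}{784}$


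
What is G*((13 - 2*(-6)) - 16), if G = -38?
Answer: -342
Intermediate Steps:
G*((13 - 2*(-6)) - 16) = -38*((13 - 2*(-6)) - 16) = -38*((13 - 1*(-12)) - 16) = -38*((13 + 12) - 16) = -38*(25 - 16) = -38*9 = -342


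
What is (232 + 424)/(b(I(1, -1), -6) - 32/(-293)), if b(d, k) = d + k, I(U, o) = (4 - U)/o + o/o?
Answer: -24026/289 ≈ -83.135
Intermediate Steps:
I(U, o) = 1 + (4 - U)/o (I(U, o) = (4 - U)/o + 1 = 1 + (4 - U)/o)
(232 + 424)/(b(I(1, -1), -6) - 32/(-293)) = (232 + 424)/(((4 - 1 - 1*1)/(-1) - 6) - 32/(-293)) = 656/((-(4 - 1 - 1) - 6) - 32*(-1/293)) = 656/((-1*2 - 6) + 32/293) = 656/((-2 - 6) + 32/293) = 656/(-8 + 32/293) = 656/(-2312/293) = 656*(-293/2312) = -24026/289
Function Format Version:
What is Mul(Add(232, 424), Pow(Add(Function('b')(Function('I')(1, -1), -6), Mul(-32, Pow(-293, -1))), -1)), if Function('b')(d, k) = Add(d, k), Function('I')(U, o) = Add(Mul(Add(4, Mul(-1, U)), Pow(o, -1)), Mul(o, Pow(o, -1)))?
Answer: Rational(-24026, 289) ≈ -83.135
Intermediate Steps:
Function('I')(U, o) = Add(1, Mul(Pow(o, -1), Add(4, Mul(-1, U)))) (Function('I')(U, o) = Add(Mul(Pow(o, -1), Add(4, Mul(-1, U))), 1) = Add(1, Mul(Pow(o, -1), Add(4, Mul(-1, U)))))
Mul(Add(232, 424), Pow(Add(Function('b')(Function('I')(1, -1), -6), Mul(-32, Pow(-293, -1))), -1)) = Mul(Add(232, 424), Pow(Add(Add(Mul(Pow(-1, -1), Add(4, -1, Mul(-1, 1))), -6), Mul(-32, Pow(-293, -1))), -1)) = Mul(656, Pow(Add(Add(Mul(-1, Add(4, -1, -1)), -6), Mul(-32, Rational(-1, 293))), -1)) = Mul(656, Pow(Add(Add(Mul(-1, 2), -6), Rational(32, 293)), -1)) = Mul(656, Pow(Add(Add(-2, -6), Rational(32, 293)), -1)) = Mul(656, Pow(Add(-8, Rational(32, 293)), -1)) = Mul(656, Pow(Rational(-2312, 293), -1)) = Mul(656, Rational(-293, 2312)) = Rational(-24026, 289)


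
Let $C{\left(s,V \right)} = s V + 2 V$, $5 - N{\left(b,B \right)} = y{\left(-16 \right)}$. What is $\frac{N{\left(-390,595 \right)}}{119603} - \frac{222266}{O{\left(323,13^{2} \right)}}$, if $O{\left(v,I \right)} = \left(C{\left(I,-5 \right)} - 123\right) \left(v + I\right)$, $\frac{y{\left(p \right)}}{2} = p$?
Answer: $\frac{13300741955}{28775046564} \approx 0.46223$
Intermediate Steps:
$y{\left(p \right)} = 2 p$
$N{\left(b,B \right)} = 37$ ($N{\left(b,B \right)} = 5 - 2 \left(-16\right) = 5 - -32 = 5 + 32 = 37$)
$C{\left(s,V \right)} = 2 V + V s$ ($C{\left(s,V \right)} = V s + 2 V = 2 V + V s$)
$O{\left(v,I \right)} = \left(-133 - 5 I\right) \left(I + v\right)$ ($O{\left(v,I \right)} = \left(- 5 \left(2 + I\right) - 123\right) \left(v + I\right) = \left(\left(-10 - 5 I\right) - 123\right) \left(I + v\right) = \left(-133 - 5 I\right) \left(I + v\right)$)
$\frac{N{\left(-390,595 \right)}}{119603} - \frac{222266}{O{\left(323,13^{2} \right)}} = \frac{37}{119603} - \frac{222266}{- 133 \cdot 13^{2} - 42959 - 5 \left(13^{2}\right)^{2} - 5 \cdot 13^{2} \cdot 323} = 37 \cdot \frac{1}{119603} - \frac{222266}{\left(-133\right) 169 - 42959 - 5 \cdot 169^{2} - 845 \cdot 323} = \frac{37}{119603} - \frac{222266}{-22477 - 42959 - 142805 - 272935} = \frac{37}{119603} - \frac{222266}{-481176} = \frac{37}{119603} - - \frac{111133}{240588} = \frac{37}{119603} + \frac{111133}{240588} = \frac{13300741955}{28775046564}$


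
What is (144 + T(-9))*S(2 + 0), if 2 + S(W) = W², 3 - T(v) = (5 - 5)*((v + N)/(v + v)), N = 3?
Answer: 294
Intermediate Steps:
T(v) = 3 (T(v) = 3 - (5 - 5)*(v + 3)/(v + v) = 3 - 0*(3 + v)/((2*v)) = 3 - 0*(3 + v)*(1/(2*v)) = 3 - 0*(3 + v)/(2*v) = 3 - 1*0 = 3 + 0 = 3)
S(W) = -2 + W²
(144 + T(-9))*S(2 + 0) = (144 + 3)*(-2 + (2 + 0)²) = 147*(-2 + 2²) = 147*(-2 + 4) = 147*2 = 294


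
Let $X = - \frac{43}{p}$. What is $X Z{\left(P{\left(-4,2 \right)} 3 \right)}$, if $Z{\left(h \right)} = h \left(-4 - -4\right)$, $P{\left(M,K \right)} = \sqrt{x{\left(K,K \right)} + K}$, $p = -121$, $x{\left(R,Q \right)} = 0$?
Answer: $0$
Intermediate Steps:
$P{\left(M,K \right)} = \sqrt{K}$ ($P{\left(M,K \right)} = \sqrt{0 + K} = \sqrt{K}$)
$X = \frac{43}{121}$ ($X = - \frac{43}{-121} = \left(-43\right) \left(- \frac{1}{121}\right) = \frac{43}{121} \approx 0.35537$)
$Z{\left(h \right)} = 0$ ($Z{\left(h \right)} = h \left(-4 + 4\right) = h 0 = 0$)
$X Z{\left(P{\left(-4,2 \right)} 3 \right)} = \frac{43}{121} \cdot 0 = 0$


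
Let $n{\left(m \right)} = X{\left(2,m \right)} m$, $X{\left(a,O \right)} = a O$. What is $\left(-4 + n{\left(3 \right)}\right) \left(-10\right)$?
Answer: $-140$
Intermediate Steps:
$X{\left(a,O \right)} = O a$
$n{\left(m \right)} = 2 m^{2}$ ($n{\left(m \right)} = m 2 m = 2 m m = 2 m^{2}$)
$\left(-4 + n{\left(3 \right)}\right) \left(-10\right) = \left(-4 + 2 \cdot 3^{2}\right) \left(-10\right) = \left(-4 + 2 \cdot 9\right) \left(-10\right) = \left(-4 + 18\right) \left(-10\right) = 14 \left(-10\right) = -140$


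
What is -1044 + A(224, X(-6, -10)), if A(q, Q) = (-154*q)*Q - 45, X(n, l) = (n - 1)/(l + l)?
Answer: -65813/5 ≈ -13163.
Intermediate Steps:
X(n, l) = (-1 + n)/(2*l) (X(n, l) = (-1 + n)/((2*l)) = (-1 + n)*(1/(2*l)) = (-1 + n)/(2*l))
A(q, Q) = -45 - 154*Q*q (A(q, Q) = -154*Q*q - 45 = -45 - 154*Q*q)
-1044 + A(224, X(-6, -10)) = -1044 + (-45 - 154*(½)*(-1 - 6)/(-10)*224) = -1044 + (-45 - 154*(½)*(-⅒)*(-7)*224) = -1044 + (-45 - 154*7/20*224) = -1044 + (-45 - 60368/5) = -1044 - 60593/5 = -65813/5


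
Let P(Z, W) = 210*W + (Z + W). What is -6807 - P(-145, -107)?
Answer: 15915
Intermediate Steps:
P(Z, W) = Z + 211*W (P(Z, W) = 210*W + (W + Z) = Z + 211*W)
-6807 - P(-145, -107) = -6807 - (-145 + 211*(-107)) = -6807 - (-145 - 22577) = -6807 - 1*(-22722) = -6807 + 22722 = 15915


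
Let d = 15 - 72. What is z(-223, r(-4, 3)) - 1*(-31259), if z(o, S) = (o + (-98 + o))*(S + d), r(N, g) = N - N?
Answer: 62267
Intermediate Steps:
d = -57
r(N, g) = 0
z(o, S) = (-98 + 2*o)*(-57 + S) (z(o, S) = (o + (-98 + o))*(S - 57) = (-98 + 2*o)*(-57 + S))
z(-223, r(-4, 3)) - 1*(-31259) = (5586 - 114*(-223) - 98*0 + 2*0*(-223)) - 1*(-31259) = (5586 + 25422 + 0 + 0) + 31259 = 31008 + 31259 = 62267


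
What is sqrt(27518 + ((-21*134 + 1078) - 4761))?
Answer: 7*sqrt(429) ≈ 144.99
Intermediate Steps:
sqrt(27518 + ((-21*134 + 1078) - 4761)) = sqrt(27518 + ((-2814 + 1078) - 4761)) = sqrt(27518 + (-1736 - 4761)) = sqrt(27518 - 6497) = sqrt(21021) = 7*sqrt(429)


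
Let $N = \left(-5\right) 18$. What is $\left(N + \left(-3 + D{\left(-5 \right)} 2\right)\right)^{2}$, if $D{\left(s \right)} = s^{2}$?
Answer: $1849$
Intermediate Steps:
$N = -90$
$\left(N + \left(-3 + D{\left(-5 \right)} 2\right)\right)^{2} = \left(-90 - \left(3 - \left(-5\right)^{2} \cdot 2\right)\right)^{2} = \left(-90 + \left(-3 + 25 \cdot 2\right)\right)^{2} = \left(-90 + \left(-3 + 50\right)\right)^{2} = \left(-90 + 47\right)^{2} = \left(-43\right)^{2} = 1849$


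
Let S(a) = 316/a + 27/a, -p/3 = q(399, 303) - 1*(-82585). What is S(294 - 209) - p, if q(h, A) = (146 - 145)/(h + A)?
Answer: 4927927297/19890 ≈ 2.4776e+5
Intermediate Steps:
q(h, A) = 1/(A + h)
p = -57974671/234 (p = -3*(1/(303 + 399) - 1*(-82585)) = -3*(1/702 + 82585) = -3*57974671/702 = -57974671/234 ≈ -2.4776e+5)
S(a) = 343/a
S(294 - 209) - p = 343/(294 - 209) - 1*(-57974671/234) = 343/85 + 57974671/234 = 4927927297/19890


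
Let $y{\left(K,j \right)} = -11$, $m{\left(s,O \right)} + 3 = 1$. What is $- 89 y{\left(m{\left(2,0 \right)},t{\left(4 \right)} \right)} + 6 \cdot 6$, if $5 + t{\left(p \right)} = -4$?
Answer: $1015$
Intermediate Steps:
$t{\left(p \right)} = -9$ ($t{\left(p \right)} = -5 - 4 = -9$)
$m{\left(s,O \right)} = -2$ ($m{\left(s,O \right)} = -3 + 1 = -2$)
$- 89 y{\left(m{\left(2,0 \right)},t{\left(4 \right)} \right)} + 6 \cdot 6 = \left(-89\right) \left(-11\right) + 6 \cdot 6 = 979 + 36 = 1015$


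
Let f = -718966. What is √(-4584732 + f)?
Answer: I*√5303698 ≈ 2303.0*I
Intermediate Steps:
√(-4584732 + f) = √(-4584732 - 718966) = √(-5303698) = I*√5303698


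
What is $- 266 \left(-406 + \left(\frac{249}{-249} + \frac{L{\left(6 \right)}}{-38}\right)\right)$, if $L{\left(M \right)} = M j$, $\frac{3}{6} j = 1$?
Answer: $108346$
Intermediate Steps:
$j = 2$ ($j = 2 \cdot 1 = 2$)
$L{\left(M \right)} = 2 M$ ($L{\left(M \right)} = M 2 = 2 M$)
$- 266 \left(-406 + \left(\frac{249}{-249} + \frac{L{\left(6 \right)}}{-38}\right)\right) = - 266 \left(-406 + \left(\frac{249}{-249} + \frac{2 \cdot 6}{-38}\right)\right) = - 266 \left(-406 + \left(249 \left(- \frac{1}{249}\right) + 12 \left(- \frac{1}{38}\right)\right)\right) = - 266 \left(-406 - \frac{25}{19}\right) = \left(-266\right) \left(- \frac{7739}{19}\right) = 108346$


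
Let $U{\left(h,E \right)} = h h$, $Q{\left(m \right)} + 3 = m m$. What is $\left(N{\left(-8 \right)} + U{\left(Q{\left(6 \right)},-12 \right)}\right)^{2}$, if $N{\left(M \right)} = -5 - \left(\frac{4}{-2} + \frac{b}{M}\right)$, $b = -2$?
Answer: $\frac{18861649}{16} \approx 1.1789 \cdot 10^{6}$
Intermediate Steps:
$Q{\left(m \right)} = -3 + m^{2}$ ($Q{\left(m \right)} = -3 + m m = -3 + m^{2}$)
$N{\left(M \right)} = -3 + \frac{2}{M}$ ($N{\left(M \right)} = -5 - \left(\frac{4}{-2} - \frac{2}{M}\right) = -5 - \left(4 \left(- \frac{1}{2}\right) - \frac{2}{M}\right) = -5 - \left(-2 - \frac{2}{M}\right) = -5 + \left(2 + \frac{2}{M}\right) = -3 + \frac{2}{M}$)
$U{\left(h,E \right)} = h^{2}$
$\left(N{\left(-8 \right)} + U{\left(Q{\left(6 \right)},-12 \right)}\right)^{2} = \left(\left(-3 + \frac{2}{-8}\right) + \left(-3 + 6^{2}\right)^{2}\right)^{2} = \left(\left(-3 + 2 \left(- \frac{1}{8}\right)\right) + \left(-3 + 36\right)^{2}\right)^{2} = \left(\left(-3 - \frac{1}{4}\right) + 33^{2}\right)^{2} = \left(- \frac{13}{4} + 1089\right)^{2} = \left(\frac{4343}{4}\right)^{2} = \frac{18861649}{16}$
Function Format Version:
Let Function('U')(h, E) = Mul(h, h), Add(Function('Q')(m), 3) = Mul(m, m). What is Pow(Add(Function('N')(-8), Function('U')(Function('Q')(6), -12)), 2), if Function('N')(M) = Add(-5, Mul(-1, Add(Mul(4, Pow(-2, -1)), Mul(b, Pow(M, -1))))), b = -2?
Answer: Rational(18861649, 16) ≈ 1.1789e+6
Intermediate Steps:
Function('Q')(m) = Add(-3, Pow(m, 2)) (Function('Q')(m) = Add(-3, Mul(m, m)) = Add(-3, Pow(m, 2)))
Function('N')(M) = Add(-3, Mul(2, Pow(M, -1))) (Function('N')(M) = Add(-5, Mul(-1, Add(Mul(4, Pow(-2, -1)), Mul(-2, Pow(M, -1))))) = Add(-5, Mul(-1, Add(Mul(4, Rational(-1, 2)), Mul(-2, Pow(M, -1))))) = Add(-5, Mul(-1, Add(-2, Mul(-2, Pow(M, -1))))) = Add(-5, Add(2, Mul(2, Pow(M, -1)))) = Add(-3, Mul(2, Pow(M, -1))))
Function('U')(h, E) = Pow(h, 2)
Pow(Add(Function('N')(-8), Function('U')(Function('Q')(6), -12)), 2) = Pow(Add(Add(-3, Mul(2, Pow(-8, -1))), Pow(Add(-3, Pow(6, 2)), 2)), 2) = Pow(Add(Add(-3, Mul(2, Rational(-1, 8))), Pow(Add(-3, 36), 2)), 2) = Pow(Add(Add(-3, Rational(-1, 4)), Pow(33, 2)), 2) = Pow(Add(Rational(-13, 4), 1089), 2) = Pow(Rational(4343, 4), 2) = Rational(18861649, 16)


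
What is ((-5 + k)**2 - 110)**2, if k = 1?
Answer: 8836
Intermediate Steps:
((-5 + k)**2 - 110)**2 = ((-5 + 1)**2 - 110)**2 = ((-4)**2 - 110)**2 = (16 - 110)**2 = (-94)**2 = 8836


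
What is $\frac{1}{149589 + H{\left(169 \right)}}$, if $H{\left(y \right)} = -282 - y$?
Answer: $\frac{1}{149138} \approx 6.7052 \cdot 10^{-6}$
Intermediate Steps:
$\frac{1}{149589 + H{\left(169 \right)}} = \frac{1}{149589 - 451} = \frac{1}{149138}$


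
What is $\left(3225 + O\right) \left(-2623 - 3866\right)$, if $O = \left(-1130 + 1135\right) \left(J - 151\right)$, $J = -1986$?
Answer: $48407940$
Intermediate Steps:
$O = -10685$ ($O = \left(-1130 + 1135\right) \left(-1986 - 151\right) = 5 \left(-2137\right) = -10685$)
$\left(3225 + O\right) \left(-2623 - 3866\right) = \left(3225 - 10685\right) \left(-2623 - 3866\right) = \left(-7460\right) \left(-6489\right) = 48407940$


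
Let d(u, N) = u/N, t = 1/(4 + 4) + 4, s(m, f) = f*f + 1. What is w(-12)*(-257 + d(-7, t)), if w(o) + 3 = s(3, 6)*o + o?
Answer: 1306161/11 ≈ 1.1874e+5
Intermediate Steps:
s(m, f) = 1 + f² (s(m, f) = f² + 1 = 1 + f²)
w(o) = -3 + 38*o (w(o) = -3 + ((1 + 6²)*o + o) = -3 + ((1 + 36)*o + o) = -3 + (37*o + o) = -3 + 38*o)
t = 33/8 (t = 1/8 + 4 = ⅛ + 4 = 33/8 ≈ 4.1250)
w(-12)*(-257 + d(-7, t)) = (-3 + 38*(-12))*(-257 - 7/33/8) = (-3 - 456)*(-257 - 7*8/33) = -459*(-257 - 56/33) = -459*(-8537/33) = 1306161/11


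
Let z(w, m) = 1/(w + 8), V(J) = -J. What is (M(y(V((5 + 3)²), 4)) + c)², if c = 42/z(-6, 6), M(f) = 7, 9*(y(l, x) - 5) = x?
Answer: 8281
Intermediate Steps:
y(l, x) = 5 + x/9
z(w, m) = 1/(8 + w)
c = 84 (c = 42/(1/(8 - 6)) = 42/(1/2) = 42/(½) = 42*2 = 84)
(M(y(V((5 + 3)²), 4)) + c)² = (7 + 84)² = 91² = 8281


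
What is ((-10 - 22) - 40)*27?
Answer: -1944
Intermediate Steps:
((-10 - 22) - 40)*27 = (-32 - 40)*27 = -72*27 = -1944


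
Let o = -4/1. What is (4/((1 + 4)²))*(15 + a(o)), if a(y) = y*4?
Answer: -4/25 ≈ -0.16000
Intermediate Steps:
o = -4 (o = -4*1 = -4)
a(y) = 4*y
(4/((1 + 4)²))*(15 + a(o)) = (4/((1 + 4)²))*(15 + 4*(-4)) = (4/(5²))*(15 - 16) = (4/25)*(-1) = -4/25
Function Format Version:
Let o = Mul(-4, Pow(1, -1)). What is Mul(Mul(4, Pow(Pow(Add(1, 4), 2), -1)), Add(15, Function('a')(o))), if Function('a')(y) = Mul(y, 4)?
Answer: Rational(-4, 25) ≈ -0.16000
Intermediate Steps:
o = -4 (o = Mul(-4, 1) = -4)
Function('a')(y) = Mul(4, y)
Mul(Mul(4, Pow(Pow(Add(1, 4), 2), -1)), Add(15, Function('a')(o))) = Mul(Mul(4, Pow(Pow(Add(1, 4), 2), -1)), Add(15, Mul(4, -4))) = Mul(Mul(4, Pow(Pow(5, 2), -1)), Add(15, -16)) = Mul(Mul(4, Pow(25, -1)), -1) = Mul(Mul(4, Rational(1, 25)), -1) = Mul(Rational(4, 25), -1) = Rational(-4, 25)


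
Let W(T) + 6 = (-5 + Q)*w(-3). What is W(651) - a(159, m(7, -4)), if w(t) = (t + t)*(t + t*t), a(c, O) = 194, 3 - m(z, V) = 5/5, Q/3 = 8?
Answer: -884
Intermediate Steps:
Q = 24 (Q = 3*8 = 24)
m(z, V) = 2 (m(z, V) = 3 - 5/5 = 3 - 1*1 = 3 - 1 = 2)
w(t) = 2*t*(t + t**2) (w(t) = (2*t)*(t + t**2) = 2*t*(t + t**2))
W(T) = -690 (W(T) = -6 + (-5 + 24)*(2*(-3)**2*(1 - 3)) = -6 + 19*(2*9*(-2)) = -6 + 19*(-36) = -6 - 684 = -690)
W(651) - a(159, m(7, -4)) = -690 - 1*194 = -690 - 194 = -884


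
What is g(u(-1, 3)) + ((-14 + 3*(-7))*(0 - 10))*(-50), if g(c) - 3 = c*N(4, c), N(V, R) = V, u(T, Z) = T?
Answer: -17501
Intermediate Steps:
g(c) = 3 + 4*c (g(c) = 3 + c*4 = 3 + 4*c)
g(u(-1, 3)) + ((-14 + 3*(-7))*(0 - 10))*(-50) = (3 + 4*(-1)) + ((-14 + 3*(-7))*(0 - 10))*(-50) = (3 - 4) + ((-14 - 21)*(-10))*(-50) = -1 - 35*(-10)*(-50) = -1 + 350*(-50) = -1 - 17500 = -17501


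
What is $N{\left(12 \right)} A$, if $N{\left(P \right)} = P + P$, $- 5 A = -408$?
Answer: $\frac{9792}{5} \approx 1958.4$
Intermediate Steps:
$A = \frac{408}{5}$ ($A = \left(- \frac{1}{5}\right) \left(-408\right) = \frac{408}{5} \approx 81.6$)
$N{\left(P \right)} = 2 P$
$N{\left(12 \right)} A = 2 \cdot 12 \cdot \frac{408}{5} = 24 \cdot \frac{408}{5} = \frac{9792}{5}$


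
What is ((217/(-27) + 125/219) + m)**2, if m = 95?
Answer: 29766255841/3884841 ≈ 7662.2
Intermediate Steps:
((217/(-27) + 125/219) + m)**2 = ((217/(-27) + 125/219) + 95)**2 = ((217*(-1/27) + 125*(1/219)) + 95)**2 = ((-217/27 + 125/219) + 95)**2 = (-14716/1971 + 95)**2 = (172529/1971)**2 = 29766255841/3884841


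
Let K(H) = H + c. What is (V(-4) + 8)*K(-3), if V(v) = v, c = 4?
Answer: 4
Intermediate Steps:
K(H) = 4 + H (K(H) = H + 4 = 4 + H)
(V(-4) + 8)*K(-3) = (-4 + 8)*(4 - 3) = 4*1 = 4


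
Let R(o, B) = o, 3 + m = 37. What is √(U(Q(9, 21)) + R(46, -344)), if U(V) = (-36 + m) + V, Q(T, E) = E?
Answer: √65 ≈ 8.0623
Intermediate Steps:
m = 34 (m = -3 + 37 = 34)
U(V) = -2 + V (U(V) = (-36 + 34) + V = -2 + V)
√(U(Q(9, 21)) + R(46, -344)) = √((-2 + 21) + 46) = √(19 + 46) = √65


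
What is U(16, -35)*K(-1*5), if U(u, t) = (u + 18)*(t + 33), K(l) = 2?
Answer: -136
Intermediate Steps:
U(u, t) = (18 + u)*(33 + t)
U(16, -35)*K(-1*5) = (594 + 18*(-35) + 33*16 - 35*16)*2 = (594 - 630 + 528 - 560)*2 = -68*2 = -136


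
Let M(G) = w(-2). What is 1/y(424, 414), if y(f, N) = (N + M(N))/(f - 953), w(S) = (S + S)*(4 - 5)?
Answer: -529/418 ≈ -1.2656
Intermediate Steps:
w(S) = -2*S (w(S) = (2*S)*(-1) = -2*S)
M(G) = 4 (M(G) = -2*(-2) = 4)
y(f, N) = (4 + N)/(-953 + f) (y(f, N) = (N + 4)/(f - 953) = (4 + N)/(-953 + f))
1/y(424, 414) = 1/((4 + 414)/(-953 + 424)) = 1/(418/(-529)) = 1/(-1/529*418) = 1/(-418/529) = -529/418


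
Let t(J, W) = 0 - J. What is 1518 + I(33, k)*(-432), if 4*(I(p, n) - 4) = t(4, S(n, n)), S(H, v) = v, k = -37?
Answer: 222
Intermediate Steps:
t(J, W) = -J
I(p, n) = 3 (I(p, n) = 4 + (-1*4)/4 = 4 + (¼)*(-4) = 4 - 1 = 3)
1518 + I(33, k)*(-432) = 1518 + 3*(-432) = 1518 - 1296 = 222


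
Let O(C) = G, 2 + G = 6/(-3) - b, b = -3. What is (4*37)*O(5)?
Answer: -148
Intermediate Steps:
G = -1 (G = -2 + (6/(-3) - 1*(-3)) = -2 + (6*(-⅓) + 3) = -2 + (-2 + 3) = -2 + 1 = -1)
O(C) = -1
(4*37)*O(5) = (4*37)*(-1) = 148*(-1) = -148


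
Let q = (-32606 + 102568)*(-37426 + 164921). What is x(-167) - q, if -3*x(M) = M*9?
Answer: -8919804689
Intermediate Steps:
x(M) = -3*M (x(M) = -M*9/3 = -3*M)
q = 8919805190 (q = 69962*127495 = 8919805190)
x(-167) - q = -3*(-167) - 1*8919805190 = 501 - 8919805190 = -8919804689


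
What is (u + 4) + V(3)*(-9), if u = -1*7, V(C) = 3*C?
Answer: -84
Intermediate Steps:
u = -7
(u + 4) + V(3)*(-9) = (-7 + 4) + (3*3)*(-9) = -3 + 9*(-9) = -3 - 81 = -84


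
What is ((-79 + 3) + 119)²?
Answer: 1849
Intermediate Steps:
((-79 + 3) + 119)² = (-76 + 119)² = 43² = 1849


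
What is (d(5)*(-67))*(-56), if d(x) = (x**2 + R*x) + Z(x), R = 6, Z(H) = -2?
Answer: 198856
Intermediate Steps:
d(x) = -2 + x**2 + 6*x (d(x) = (x**2 + 6*x) - 2 = -2 + x**2 + 6*x)
(d(5)*(-67))*(-56) = ((-2 + 5**2 + 6*5)*(-67))*(-56) = ((-2 + 25 + 30)*(-67))*(-56) = (53*(-67))*(-56) = -3551*(-56) = 198856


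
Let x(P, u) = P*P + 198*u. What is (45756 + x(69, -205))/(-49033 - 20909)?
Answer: -3309/23314 ≈ -0.14193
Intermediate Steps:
x(P, u) = P² + 198*u
(45756 + x(69, -205))/(-49033 - 20909) = (45756 + (69² + 198*(-205)))/(-49033 - 20909) = (45756 + (4761 - 40590))/(-69942) = (45756 - 35829)*(-1/69942) = 9927*(-1/69942) = -3309/23314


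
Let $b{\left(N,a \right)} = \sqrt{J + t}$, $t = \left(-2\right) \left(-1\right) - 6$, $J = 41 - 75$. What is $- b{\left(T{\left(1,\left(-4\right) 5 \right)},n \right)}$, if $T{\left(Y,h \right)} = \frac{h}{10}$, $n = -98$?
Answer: $- i \sqrt{38} \approx - 6.1644 i$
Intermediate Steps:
$J = -34$
$t = -4$ ($t = 2 - 6 = -4$)
$T{\left(Y,h \right)} = \frac{h}{10}$ ($T{\left(Y,h \right)} = h \frac{1}{10} = \frac{h}{10}$)
$b{\left(N,a \right)} = i \sqrt{38}$ ($b{\left(N,a \right)} = \sqrt{-34 - 4} = \sqrt{-38} = i \sqrt{38}$)
$- b{\left(T{\left(1,\left(-4\right) 5 \right)},n \right)} = - i \sqrt{38}$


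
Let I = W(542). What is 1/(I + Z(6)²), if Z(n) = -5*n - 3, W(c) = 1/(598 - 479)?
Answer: 119/129592 ≈ 0.00091827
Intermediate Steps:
W(c) = 1/119
Z(n) = -3 - 5*n
I = 1/119 ≈ 0.0084034
1/(I + Z(6)²) = 1/(1/119 + (-3 - 5*6)²) = 1/(1/119 + (-3 - 30)²) = 1/(1/119 + (-33)²) = 1/(1/119 + 1089) = 1/(129592/119) = 119/129592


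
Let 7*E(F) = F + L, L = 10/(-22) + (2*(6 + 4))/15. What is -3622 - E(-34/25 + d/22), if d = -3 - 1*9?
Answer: -271639/75 ≈ -3621.9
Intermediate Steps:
d = -12 (d = -3 - 9 = -12)
L = 29/33 (L = 10*(-1/22) + (2*10)*(1/15) = -5/11 + 20*(1/15) = -5/11 + 4/3 = 29/33 ≈ 0.87879)
E(F) = 29/231 + F/7 (E(F) = (F + 29/33)/7 = (29/33 + F)/7 = 29/231 + F/7)
-3622 - E(-34/25 + d/22) = -3622 - (29/231 + (-34/25 - 12/22)/7) = -3622 - (29/231 + (-34*1/25 - 12*1/22)/7) = -3622 - (29/231 + (-34/25 - 6/11)/7) = -3622 - (29/231 + (⅐)*(-524/275)) = -3622 - (29/231 - 524/1925) = -3622 - 1*(-11/75) = -3622 + 11/75 = -271639/75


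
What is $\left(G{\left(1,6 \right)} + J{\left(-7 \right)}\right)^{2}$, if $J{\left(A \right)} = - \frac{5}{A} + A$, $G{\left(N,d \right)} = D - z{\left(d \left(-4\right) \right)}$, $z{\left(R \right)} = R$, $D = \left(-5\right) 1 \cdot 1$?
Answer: $\frac{7921}{49} \approx 161.65$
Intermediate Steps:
$D = -5$ ($D = \left(-5\right) 1 = -5$)
$G{\left(N,d \right)} = -5 + 4 d$ ($G{\left(N,d \right)} = -5 - d \left(-4\right) = -5 - - 4 d = -5 + 4 d$)
$J{\left(A \right)} = A - \frac{5}{A}$
$\left(G{\left(1,6 \right)} + J{\left(-7 \right)}\right)^{2} = \left(\left(-5 + 4 \cdot 6\right) - \left(7 + \frac{5}{-7}\right)\right)^{2} = \left(\left(-5 + 24\right) - \frac{44}{7}\right)^{2} = \left(19 + \left(-7 + \frac{5}{7}\right)\right)^{2} = \left(19 - \frac{44}{7}\right)^{2} = \left(\frac{89}{7}\right)^{2} = \frac{7921}{49}$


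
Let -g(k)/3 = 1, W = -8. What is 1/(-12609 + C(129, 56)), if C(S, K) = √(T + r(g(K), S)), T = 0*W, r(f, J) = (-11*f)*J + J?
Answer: -4203/52994165 - √4386/158982495 ≈ -7.9727e-5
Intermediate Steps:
g(k) = -3 (g(k) = -3*1 = -3)
r(f, J) = J - 11*J*f (r(f, J) = -11*J*f + J = J - 11*J*f)
T = 0 (T = 0*(-8) = 0)
C(S, K) = √34*√S (C(S, K) = √(0 + S*(1 - 11*(-3))) = √(0 + S*(1 + 33)) = √(0 + S*34) = √(0 + 34*S) = √(34*S) = √34*√S)
1/(-12609 + C(129, 56)) = 1/(-12609 + √34*√129) = 1/(-12609 + √4386)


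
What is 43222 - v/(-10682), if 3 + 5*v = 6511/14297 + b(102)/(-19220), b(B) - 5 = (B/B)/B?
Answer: 3806071892628309449/88058671436400 ≈ 43222.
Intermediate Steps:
b(B) = 5 + 1/B (b(B) = 5 + (B/B)/B = 5 + 1/B)
v = -4195771351/8243650200 (v = -⅗ + (6511/14297 + (5 + 1/102)/(-19220))/5 = -⅗ + (6511*(1/14297) + (5 + 1/102)*(-1/19220))/5 = -⅗ + (383/841 + (511/102)*(-1/19220))/5 = -⅗ + (383/841 - 511/1960440)/5 = -⅗ + (⅕)*(750418769/1648730040) = -⅗ + 750418769/8243650200 = -4195771351/8243650200 ≈ -0.50897)
43222 - v/(-10682) = 43222 - (-4195771351)/(8243650200*(-10682)) = 43222 - (-4195771351)*(-1)/(8243650200*10682) = 43222 - 1*4195771351/88058671436400 = 43222 - 4195771351/88058671436400 = 3806071892628309449/88058671436400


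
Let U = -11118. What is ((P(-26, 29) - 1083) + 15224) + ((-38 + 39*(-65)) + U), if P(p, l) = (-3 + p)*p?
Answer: 1204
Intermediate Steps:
P(p, l) = p*(-3 + p)
((P(-26, 29) - 1083) + 15224) + ((-38 + 39*(-65)) + U) = ((-26*(-3 - 26) - 1083) + 15224) + ((-38 + 39*(-65)) - 11118) = ((-26*(-29) - 1083) + 15224) + ((-38 - 2535) - 11118) = ((754 - 1083) + 15224) + (-2573 - 11118) = (-329 + 15224) - 13691 = 14895 - 13691 = 1204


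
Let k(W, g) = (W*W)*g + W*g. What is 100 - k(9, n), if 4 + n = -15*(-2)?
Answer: -2240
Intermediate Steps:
n = 26 (n = -4 - 15*(-2) = -4 + 30 = 26)
k(W, g) = W*g + g*W² (k(W, g) = W²*g + W*g = g*W² + W*g = W*g + g*W²)
100 - k(9, n) = 100 - 9*26*(1 + 9) = 100 - 9*26*10 = 100 - 1*2340 = 100 - 2340 = -2240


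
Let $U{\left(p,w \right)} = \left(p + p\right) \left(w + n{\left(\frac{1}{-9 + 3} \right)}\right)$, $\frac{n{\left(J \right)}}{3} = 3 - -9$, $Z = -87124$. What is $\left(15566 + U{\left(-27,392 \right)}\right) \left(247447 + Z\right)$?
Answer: $-1209797358$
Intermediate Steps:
$n{\left(J \right)} = 36$ ($n{\left(J \right)} = 3 \left(3 - -9\right) = 3 \left(3 + 9\right) = 3 \cdot 12 = 36$)
$U{\left(p,w \right)} = 2 p \left(36 + w\right)$ ($U{\left(p,w \right)} = \left(p + p\right) \left(w + 36\right) = 2 p \left(36 + w\right)$)
$\left(15566 + U{\left(-27,392 \right)}\right) \left(247447 + Z\right) = \left(15566 + 2 \left(-27\right) \left(36 + 392\right)\right) \left(247447 - 87124\right) = \left(15566 + 2 \left(-27\right) 428\right) 160323 = \left(15566 - 23112\right) 160323 = \left(-7546\right) 160323 = -1209797358$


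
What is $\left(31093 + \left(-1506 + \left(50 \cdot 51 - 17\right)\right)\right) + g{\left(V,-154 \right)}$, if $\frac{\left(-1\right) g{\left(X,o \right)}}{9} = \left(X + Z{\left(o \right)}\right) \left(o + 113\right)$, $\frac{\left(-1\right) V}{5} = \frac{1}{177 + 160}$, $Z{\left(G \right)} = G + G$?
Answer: $- \frac{27478129}{337} \approx -81538.0$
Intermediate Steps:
$Z{\left(G \right)} = 2 G$
$V = - \frac{5}{337}$ ($V = - \frac{5}{177 + 160} = - \frac{5}{337} \approx -0.014837$)
$g{\left(X,o \right)} = - 9 \left(113 + o\right) \left(X + 2 o\right)$ ($g{\left(X,o \right)} = - 9 \left(X + 2 o\right) \left(o + 113\right) = - 9 \left(X + 2 o\right) \left(113 + o\right) = - 9 \left(113 + o\right) \left(X + 2 o\right)$)
$\left(31093 + \left(-1506 + \left(50 \cdot 51 - 17\right)\right)\right) + g{\left(V,-154 \right)} = \left(31093 + \left(-1506 + \left(50 \cdot 51 - 17\right)\right)\right) - \left(- \frac{105565617}{337} + 426888 + \frac{6930}{337}\right) = \left(31093 + \left(-1506 + \left(2550 - 17\right)\right)\right) + \left(313236 + \frac{5085}{337} - 426888 - \frac{6930}{337}\right) = \left(31093 + \left(-1506 + 2533\right)\right) + \left(313236 + \frac{5085}{337} - 426888 - \frac{6930}{337}\right) = \left(31093 + 1027\right) - \frac{38302569}{337} = 32120 - \frac{38302569}{337} = - \frac{27478129}{337}$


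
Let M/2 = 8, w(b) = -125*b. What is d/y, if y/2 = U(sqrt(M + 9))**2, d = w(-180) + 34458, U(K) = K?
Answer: 28479/25 ≈ 1139.2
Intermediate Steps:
M = 16 (M = 2*8 = 16)
d = 56958 (d = -125*(-180) + 34458 = 22500 + 34458 = 56958)
y = 50 (y = 2*(sqrt(16 + 9))**2 = 2*(sqrt(25))**2 = 2*5**2 = 2*25 = 50)
d/y = 56958/50 = 56958*(1/50) = 28479/25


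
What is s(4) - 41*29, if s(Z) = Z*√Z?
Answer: -1181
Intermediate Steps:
s(Z) = Z^(3/2)
s(4) - 41*29 = 4^(3/2) - 41*29 = 8 - 1189 = -1181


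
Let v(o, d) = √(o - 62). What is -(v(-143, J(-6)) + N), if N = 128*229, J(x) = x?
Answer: -29312 - I*√205 ≈ -29312.0 - 14.318*I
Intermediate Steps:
N = 29312
v(o, d) = √(-62 + o)
-(v(-143, J(-6)) + N) = -(√(-62 - 143) + 29312) = -(√(-205) + 29312) = -(I*√205 + 29312) = -(29312 + I*√205) = -29312 - I*√205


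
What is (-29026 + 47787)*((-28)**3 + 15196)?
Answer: -126749316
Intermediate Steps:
(-29026 + 47787)*((-28)**3 + 15196) = 18761*(-21952 + 15196) = 18761*(-6756) = -126749316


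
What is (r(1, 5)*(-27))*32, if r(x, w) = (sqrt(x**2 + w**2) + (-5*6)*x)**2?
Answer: -800064 + 51840*sqrt(26) ≈ -5.3573e+5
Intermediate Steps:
r(x, w) = (sqrt(w**2 + x**2) - 30*x)**2
(r(1, 5)*(-27))*32 = ((-sqrt(5**2 + 1**2) + 30*1)**2*(-27))*32 = ((-sqrt(25 + 1) + 30)**2*(-27))*32 = ((-sqrt(26) + 30)**2*(-27))*32 = ((30 - sqrt(26))**2*(-27))*32 = -27*(30 - sqrt(26))**2*32 = -864*(30 - sqrt(26))**2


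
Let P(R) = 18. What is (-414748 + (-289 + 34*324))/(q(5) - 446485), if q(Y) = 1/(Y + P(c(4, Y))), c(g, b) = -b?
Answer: 9292483/10269154 ≈ 0.90489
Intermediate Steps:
q(Y) = 1/(18 + Y) (q(Y) = 1/(Y + 18) = 1/(18 + Y))
(-414748 + (-289 + 34*324))/(q(5) - 446485) = (-414748 + (-289 + 34*324))/(1/(18 + 5) - 446485) = (-414748 + (-289 + 11016))/(1/23 - 446485) = (-414748 + 10727)/(1/23 - 446485) = -404021/(-10269154/23) = -404021*(-23/10269154) = 9292483/10269154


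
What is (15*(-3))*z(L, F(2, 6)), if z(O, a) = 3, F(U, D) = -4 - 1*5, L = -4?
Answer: -135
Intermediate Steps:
F(U, D) = -9 (F(U, D) = -4 - 5 = -9)
(15*(-3))*z(L, F(2, 6)) = (15*(-3))*3 = -45*3 = -135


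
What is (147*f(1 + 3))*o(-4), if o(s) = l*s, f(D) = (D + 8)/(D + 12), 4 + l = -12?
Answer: 7056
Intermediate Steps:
l = -16 (l = -4 - 12 = -16)
f(D) = (8 + D)/(12 + D)
o(s) = -16*s
(147*f(1 + 3))*o(-4) = (147*((8 + (1 + 3))/(12 + (1 + 3))))*(-16*(-4)) = (147*((8 + 4)/(12 + 4)))*64 = (147*(12/16))*64 = (147*((1/16)*12))*64 = (147*(¾))*64 = (441/4)*64 = 7056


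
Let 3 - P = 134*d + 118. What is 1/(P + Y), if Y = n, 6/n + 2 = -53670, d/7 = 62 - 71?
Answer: 26836/223463369 ≈ 0.00012009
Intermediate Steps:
d = -63 (d = 7*(62 - 71) = 7*(-9) = -63)
P = 8327 (P = 3 - (134*(-63) + 118) = 3 - (-8442 + 118) = 3 - 1*(-8324) = 3 + 8324 = 8327)
n = -3/26836 (n = 6/(-2 - 53670) = 6/(-53672) = 6*(-1/53672) = -3/26836 ≈ -0.00011179)
Y = -3/26836 ≈ -0.00011179
1/(P + Y) = 1/(8327 - 3/26836) = 1/(223463369/26836) = 26836/223463369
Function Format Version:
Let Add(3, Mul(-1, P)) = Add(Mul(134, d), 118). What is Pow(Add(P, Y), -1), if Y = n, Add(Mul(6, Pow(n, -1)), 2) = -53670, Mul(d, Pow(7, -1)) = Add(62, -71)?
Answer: Rational(26836, 223463369) ≈ 0.00012009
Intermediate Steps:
d = -63 (d = Mul(7, Add(62, -71)) = Mul(7, -9) = -63)
P = 8327 (P = Add(3, Mul(-1, Add(Mul(134, -63), 118))) = Add(3, Mul(-1, Add(-8442, 118))) = Add(3, Mul(-1, -8324)) = Add(3, 8324) = 8327)
n = Rational(-3, 26836) (n = Mul(6, Pow(Add(-2, -53670), -1)) = Mul(6, Pow(-53672, -1)) = Mul(6, Rational(-1, 53672)) = Rational(-3, 26836) ≈ -0.00011179)
Y = Rational(-3, 26836) ≈ -0.00011179
Pow(Add(P, Y), -1) = Pow(Add(8327, Rational(-3, 26836)), -1) = Pow(Rational(223463369, 26836), -1) = Rational(26836, 223463369)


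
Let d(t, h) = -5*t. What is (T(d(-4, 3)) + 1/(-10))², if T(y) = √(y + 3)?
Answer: 2301/100 - √23/5 ≈ 22.051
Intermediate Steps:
T(y) = √(3 + y)
(T(d(-4, 3)) + 1/(-10))² = (√(3 - 5*(-4)) + 1/(-10))² = (√(3 + 20) - ⅒)² = (√23 - ⅒)² = (-⅒ + √23)²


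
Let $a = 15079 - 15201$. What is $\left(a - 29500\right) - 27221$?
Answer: $-56843$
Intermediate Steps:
$a = -122$
$\left(a - 29500\right) - 27221 = \left(-122 - 29500\right) - 27221 = -29622 - 27221 = -56843$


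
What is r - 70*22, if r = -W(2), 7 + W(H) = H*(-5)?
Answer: -1523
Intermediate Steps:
W(H) = -7 - 5*H (W(H) = -7 + H*(-5) = -7 - 5*H)
r = 17 (r = -(-7 - 5*2) = -(-7 - 10) = -1*(-17) = 17)
r - 70*22 = 17 - 70*22 = 17 - 1540 = -1523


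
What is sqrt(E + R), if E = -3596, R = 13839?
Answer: sqrt(10243) ≈ 101.21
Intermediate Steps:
sqrt(E + R) = sqrt(-3596 + 13839) = sqrt(10243)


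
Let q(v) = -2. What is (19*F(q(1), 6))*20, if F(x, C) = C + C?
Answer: 4560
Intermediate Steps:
F(x, C) = 2*C
(19*F(q(1), 6))*20 = (19*(2*6))*20 = (19*12)*20 = 228*20 = 4560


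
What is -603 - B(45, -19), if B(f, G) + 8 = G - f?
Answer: -531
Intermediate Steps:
B(f, G) = -8 + G - f (B(f, G) = -8 + (G - f) = -8 + G - f)
-603 - B(45, -19) = -603 - (-8 - 19 - 1*45) = -603 - (-8 - 19 - 45) = -603 - 1*(-72) = -603 + 72 = -531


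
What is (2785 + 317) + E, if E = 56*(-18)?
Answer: 2094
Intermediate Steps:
E = -1008
(2785 + 317) + E = (2785 + 317) - 1008 = 3102 - 1008 = 2094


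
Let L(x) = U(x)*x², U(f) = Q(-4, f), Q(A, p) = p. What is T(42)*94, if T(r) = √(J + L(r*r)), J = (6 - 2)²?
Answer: 376*√343064485 ≈ 6.9643e+6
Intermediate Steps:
U(f) = f
J = 16 (J = 4² = 16)
L(x) = x³ (L(x) = x*x² = x³)
T(r) = √(16 + r⁶) (T(r) = √(16 + (r*r)³) = √(16 + (r²)³) = √(16 + r⁶))
T(42)*94 = √(16 + 42⁶)*94 = √(16 + 5489031744)*94 = √5489031760*94 = (4*√343064485)*94 = 376*√343064485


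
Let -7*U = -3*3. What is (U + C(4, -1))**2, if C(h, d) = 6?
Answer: 2601/49 ≈ 53.082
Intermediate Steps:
U = 9/7 (U = -(-3)*3/7 = -1/7*(-9) = 9/7 ≈ 1.2857)
(U + C(4, -1))**2 = (9/7 + 6)**2 = (51/7)**2 = 2601/49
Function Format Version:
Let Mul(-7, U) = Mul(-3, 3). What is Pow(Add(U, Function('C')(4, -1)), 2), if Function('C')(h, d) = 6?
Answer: Rational(2601, 49) ≈ 53.082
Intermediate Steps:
U = Rational(9, 7) (U = Mul(Rational(-1, 7), Mul(-3, 3)) = Mul(Rational(-1, 7), -9) = Rational(9, 7) ≈ 1.2857)
Pow(Add(U, Function('C')(4, -1)), 2) = Pow(Add(Rational(9, 7), 6), 2) = Pow(Rational(51, 7), 2) = Rational(2601, 49)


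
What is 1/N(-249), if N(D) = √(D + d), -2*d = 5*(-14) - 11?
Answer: -I*√834/417 ≈ -0.069254*I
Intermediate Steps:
d = 81/2 (d = -(5*(-14) - 11)/2 = -(-70 - 11)/2 = -½*(-81) = 81/2 ≈ 40.500)
N(D) = √(81/2 + D) (N(D) = √(D + 81/2) = √(81/2 + D))
1/N(-249) = 1/(√(162 + 4*(-249))/2) = 1/(√(162 - 996)/2) = 1/(√(-834)/2) = 1/((I*√834)/2) = 1/(I*√834/2) = -I*√834/417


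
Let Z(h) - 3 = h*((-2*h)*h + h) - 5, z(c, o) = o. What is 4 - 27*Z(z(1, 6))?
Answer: 10750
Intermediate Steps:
Z(h) = -2 + h*(h - 2*h²) (Z(h) = 3 + (h*((-2*h)*h + h) - 5) = 3 + (h*(-2*h² + h) - 5) = 3 + (h*(h - 2*h²) - 5) = 3 + (-5 + h*(h - 2*h²)) = -2 + h*(h - 2*h²))
4 - 27*Z(z(1, 6)) = 4 - 27*(-2 + 6² - 2*6³) = 4 - 27*(-2 + 36 - 2*216) = 4 - 27*(-2 + 36 - 432) = 4 - 27*(-398) = 4 + 10746 = 10750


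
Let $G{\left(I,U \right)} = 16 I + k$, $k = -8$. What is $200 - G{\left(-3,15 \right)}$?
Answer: $256$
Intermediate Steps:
$G{\left(I,U \right)} = -8 + 16 I$ ($G{\left(I,U \right)} = 16 I - 8 = -8 + 16 I$)
$200 - G{\left(-3,15 \right)} = 200 - \left(-8 + 16 \left(-3\right)\right) = 200 - \left(-8 - 48\right) = 200 - -56 = 200 + 56 = 256$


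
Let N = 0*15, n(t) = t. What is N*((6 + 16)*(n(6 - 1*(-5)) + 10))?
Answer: 0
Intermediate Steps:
N = 0
N*((6 + 16)*(n(6 - 1*(-5)) + 10)) = 0*((6 + 16)*((6 - 1*(-5)) + 10)) = 0*(22*((6 + 5) + 10)) = 0*(22*(11 + 10)) = 0*(22*21) = 0*462 = 0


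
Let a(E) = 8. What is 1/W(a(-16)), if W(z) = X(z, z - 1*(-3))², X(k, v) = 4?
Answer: 1/16 ≈ 0.062500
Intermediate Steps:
W(z) = 16 (W(z) = 4² = 16)
1/W(a(-16)) = 1/16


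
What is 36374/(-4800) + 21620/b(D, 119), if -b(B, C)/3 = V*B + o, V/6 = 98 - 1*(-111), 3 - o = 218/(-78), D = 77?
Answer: -17291641939/2259592800 ≈ -7.6525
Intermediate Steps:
o = 226/39 (o = 3 - 218/(-78) = 3 - 218*(-1)/78 = 3 - 1*(-109/39) = 3 + 109/39 = 226/39 ≈ 5.7949)
V = 1254 (V = 6*(98 - 1*(-111)) = 6*(98 + 111) = 6*209 = 1254)
b(B, C) = -226/13 - 3762*B (b(B, C) = -3*(1254*B + 226/39) = -3*(226/39 + 1254*B) = -226/13 - 3762*B)
36374/(-4800) + 21620/b(D, 119) = 36374/(-4800) + 21620/(-226/13 - 3762*77) = 36374*(-1/4800) + 21620/(-226/13 - 289674) = -18187/2400 + 21620/(-3765988/13) = -18187/2400 + 21620*(-13/3765988) = -18187/2400 - 70265/941497 = -17291641939/2259592800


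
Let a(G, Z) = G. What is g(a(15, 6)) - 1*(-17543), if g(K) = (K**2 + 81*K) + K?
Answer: 18998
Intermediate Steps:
g(K) = K**2 + 82*K
g(a(15, 6)) - 1*(-17543) = 15*(82 + 15) - 1*(-17543) = 15*97 + 17543 = 1455 + 17543 = 18998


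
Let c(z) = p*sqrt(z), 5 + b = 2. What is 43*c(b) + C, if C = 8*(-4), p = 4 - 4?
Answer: -32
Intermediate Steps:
b = -3 (b = -5 + 2 = -3)
p = 0
c(z) = 0 (c(z) = 0*sqrt(z) = 0)
C = -32
43*c(b) + C = 43*0 - 32 = 0 - 32 = -32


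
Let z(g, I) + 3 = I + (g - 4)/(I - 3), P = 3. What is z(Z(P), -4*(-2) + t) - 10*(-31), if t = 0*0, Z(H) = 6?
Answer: 1577/5 ≈ 315.40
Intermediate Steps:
t = 0
z(g, I) = -3 + I + (-4 + g)/(-3 + I) (z(g, I) = -3 + (I + (g - 4)/(I - 3)) = -3 + (I + (-4 + g)/(-3 + I)) = -3 + I + (-4 + g)/(-3 + I))
z(Z(P), -4*(-2) + t) - 10*(-31) = (5 + 6 + (-4*(-2) + 0)² - 6*(-4*(-2) + 0))/(-3 + (-4*(-2) + 0)) - 10*(-31) = (5 + 6 + (8 + 0)² - 6*(8 + 0))/(-3 + (8 + 0)) + 310 = (5 + 6 + 8² - 6*8)/(-3 + 8) + 310 = (5 + 6 + 64 - 48)/5 + 310 = (⅕)*27 + 310 = 27/5 + 310 = 1577/5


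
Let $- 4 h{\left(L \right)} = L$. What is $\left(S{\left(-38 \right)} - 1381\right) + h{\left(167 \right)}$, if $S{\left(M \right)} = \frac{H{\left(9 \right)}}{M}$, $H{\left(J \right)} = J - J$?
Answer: $- \frac{5691}{4} \approx -1422.8$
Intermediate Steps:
$h{\left(L \right)} = - \frac{L}{4}$
$H{\left(J \right)} = 0$
$S{\left(M \right)} = 0$ ($S{\left(M \right)} = \frac{0}{M} = 0$)
$\left(S{\left(-38 \right)} - 1381\right) + h{\left(167 \right)} = \left(0 - 1381\right) - \frac{167}{4} = -1381 - \frac{167}{4} = - \frac{5691}{4}$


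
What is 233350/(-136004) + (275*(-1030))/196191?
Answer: -42152151425/13341380382 ≈ -3.1595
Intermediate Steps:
233350/(-136004) + (275*(-1030))/196191 = 233350*(-1/136004) - 283250*1/196191 = -116675/68002 - 283250/196191 = -42152151425/13341380382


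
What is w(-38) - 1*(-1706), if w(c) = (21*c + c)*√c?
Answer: 1706 - 836*I*√38 ≈ 1706.0 - 5153.5*I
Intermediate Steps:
w(c) = 22*c^(3/2) (w(c) = (22*c)*√c = 22*c^(3/2))
w(-38) - 1*(-1706) = 22*(-38)^(3/2) - 1*(-1706) = 22*(-38*I*√38) + 1706 = -836*I*√38 + 1706 = 1706 - 836*I*√38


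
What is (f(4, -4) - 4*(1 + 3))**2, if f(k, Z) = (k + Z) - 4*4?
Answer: 1024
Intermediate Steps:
f(k, Z) = -16 + Z + k (f(k, Z) = (Z + k) - 16 = -16 + Z + k)
(f(4, -4) - 4*(1 + 3))**2 = ((-16 - 4 + 4) - 4*(1 + 3))**2 = (-16 - 4*4)**2 = (-16 - 16)**2 = (-32)**2 = 1024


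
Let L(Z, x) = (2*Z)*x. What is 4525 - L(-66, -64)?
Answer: -3923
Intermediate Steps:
L(Z, x) = 2*Z*x
4525 - L(-66, -64) = 4525 - 2*(-66)*(-64) = 4525 - 1*8448 = 4525 - 8448 = -3923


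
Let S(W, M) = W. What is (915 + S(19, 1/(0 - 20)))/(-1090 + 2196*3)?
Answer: 467/2749 ≈ 0.16988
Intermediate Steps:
(915 + S(19, 1/(0 - 20)))/(-1090 + 2196*3) = (915 + 19)/(-1090 + 2196*3) = 934/(-1090 + 6588) = 934/5498 = 934*(1/5498) = 467/2749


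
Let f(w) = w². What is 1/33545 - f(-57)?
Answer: -108987704/33545 ≈ -3249.0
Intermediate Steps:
1/33545 - f(-57) = 1/33545 - 1*(-57)² = 1/33545 - 1*3249 = 1/33545 - 3249 = -108987704/33545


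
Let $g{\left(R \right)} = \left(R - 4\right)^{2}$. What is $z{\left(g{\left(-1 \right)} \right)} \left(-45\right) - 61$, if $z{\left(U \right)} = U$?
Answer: $-1186$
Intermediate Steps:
$g{\left(R \right)} = \left(-4 + R\right)^{2}$
$z{\left(g{\left(-1 \right)} \right)} \left(-45\right) - 61 = \left(-4 - 1\right)^{2} \left(-45\right) - 61 = \left(-5\right)^{2} \left(-45\right) - 61 = 25 \left(-45\right) - 61 = -1125 - 61 = -1186$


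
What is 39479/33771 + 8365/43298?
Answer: 1991856157/1462216758 ≈ 1.3622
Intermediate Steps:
39479/33771 + 8365/43298 = 1991856157/1462216758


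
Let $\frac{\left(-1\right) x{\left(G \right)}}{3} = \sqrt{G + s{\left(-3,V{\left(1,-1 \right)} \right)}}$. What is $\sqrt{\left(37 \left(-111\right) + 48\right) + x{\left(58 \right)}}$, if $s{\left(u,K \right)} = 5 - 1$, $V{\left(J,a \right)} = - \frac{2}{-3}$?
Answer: $\sqrt{-4059 - 3 \sqrt{62}} \approx 63.895 i$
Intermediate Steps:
$V{\left(J,a \right)} = \frac{2}{3}$ ($V{\left(J,a \right)} = \left(-2\right) \left(- \frac{1}{3}\right) = \frac{2}{3}$)
$s{\left(u,K \right)} = 4$
$x{\left(G \right)} = - 3 \sqrt{4 + G}$ ($x{\left(G \right)} = - 3 \sqrt{G + 4} = - 3 \sqrt{4 + G}$)
$\sqrt{\left(37 \left(-111\right) + 48\right) + x{\left(58 \right)}} = \sqrt{\left(37 \left(-111\right) + 48\right) - 3 \sqrt{4 + 58}} = \sqrt{\left(-4107 + 48\right) - 3 \sqrt{62}} = \sqrt{-4059 - 3 \sqrt{62}}$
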